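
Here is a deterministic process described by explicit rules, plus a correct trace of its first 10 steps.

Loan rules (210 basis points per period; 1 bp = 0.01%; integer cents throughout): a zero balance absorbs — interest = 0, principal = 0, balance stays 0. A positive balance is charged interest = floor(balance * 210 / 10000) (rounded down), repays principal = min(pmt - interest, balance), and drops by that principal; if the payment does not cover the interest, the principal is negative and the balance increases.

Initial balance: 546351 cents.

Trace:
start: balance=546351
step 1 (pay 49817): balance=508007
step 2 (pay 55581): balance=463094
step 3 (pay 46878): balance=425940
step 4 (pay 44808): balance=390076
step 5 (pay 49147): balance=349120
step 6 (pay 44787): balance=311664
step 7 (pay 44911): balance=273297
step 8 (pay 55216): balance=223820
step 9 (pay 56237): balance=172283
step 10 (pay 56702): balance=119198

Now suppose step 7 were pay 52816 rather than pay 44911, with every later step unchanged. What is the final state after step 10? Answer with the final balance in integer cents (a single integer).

(re-executing from step 7 with the substitution; state before step 7: balance=311664)
step 7 (pay 52816): balance=265392
step 8 (pay 55216): balance=215749
step 9 (pay 56237): balance=164042
step 10 (pay 56702): balance=110784

110784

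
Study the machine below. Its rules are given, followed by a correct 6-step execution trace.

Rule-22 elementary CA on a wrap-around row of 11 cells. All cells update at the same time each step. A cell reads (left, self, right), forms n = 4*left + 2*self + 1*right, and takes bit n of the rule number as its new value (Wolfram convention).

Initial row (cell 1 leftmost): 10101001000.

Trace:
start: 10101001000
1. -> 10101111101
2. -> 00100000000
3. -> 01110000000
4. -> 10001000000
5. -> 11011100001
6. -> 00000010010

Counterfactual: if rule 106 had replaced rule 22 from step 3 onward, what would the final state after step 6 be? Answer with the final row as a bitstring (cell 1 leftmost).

00000000010

(re-executing steps 3..6 under rule 106; state before step 3: 00100000000)
3. -> 01000000000
4. -> 10000000000
5. -> 00000000001
6. -> 00000000010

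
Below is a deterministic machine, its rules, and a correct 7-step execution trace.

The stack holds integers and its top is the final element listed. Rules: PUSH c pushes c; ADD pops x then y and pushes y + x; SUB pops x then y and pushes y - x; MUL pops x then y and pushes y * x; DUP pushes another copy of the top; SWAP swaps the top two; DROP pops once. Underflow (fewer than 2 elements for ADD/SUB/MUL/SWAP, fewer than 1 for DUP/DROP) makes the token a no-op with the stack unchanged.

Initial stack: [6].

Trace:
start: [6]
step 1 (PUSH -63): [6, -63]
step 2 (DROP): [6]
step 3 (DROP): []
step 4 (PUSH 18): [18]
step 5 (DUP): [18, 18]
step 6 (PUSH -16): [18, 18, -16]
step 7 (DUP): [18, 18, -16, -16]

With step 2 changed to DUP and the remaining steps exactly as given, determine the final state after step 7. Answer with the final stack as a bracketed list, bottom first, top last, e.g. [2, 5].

[6, -63, 18, 18, -16, -16]

(re-executing from step 2 with the substitution; state before step 2: [6, -63])
step 2 (DUP): [6, -63, -63]
step 3 (DROP): [6, -63]
step 4 (PUSH 18): [6, -63, 18]
step 5 (DUP): [6, -63, 18, 18]
step 6 (PUSH -16): [6, -63, 18, 18, -16]
step 7 (DUP): [6, -63, 18, 18, -16, -16]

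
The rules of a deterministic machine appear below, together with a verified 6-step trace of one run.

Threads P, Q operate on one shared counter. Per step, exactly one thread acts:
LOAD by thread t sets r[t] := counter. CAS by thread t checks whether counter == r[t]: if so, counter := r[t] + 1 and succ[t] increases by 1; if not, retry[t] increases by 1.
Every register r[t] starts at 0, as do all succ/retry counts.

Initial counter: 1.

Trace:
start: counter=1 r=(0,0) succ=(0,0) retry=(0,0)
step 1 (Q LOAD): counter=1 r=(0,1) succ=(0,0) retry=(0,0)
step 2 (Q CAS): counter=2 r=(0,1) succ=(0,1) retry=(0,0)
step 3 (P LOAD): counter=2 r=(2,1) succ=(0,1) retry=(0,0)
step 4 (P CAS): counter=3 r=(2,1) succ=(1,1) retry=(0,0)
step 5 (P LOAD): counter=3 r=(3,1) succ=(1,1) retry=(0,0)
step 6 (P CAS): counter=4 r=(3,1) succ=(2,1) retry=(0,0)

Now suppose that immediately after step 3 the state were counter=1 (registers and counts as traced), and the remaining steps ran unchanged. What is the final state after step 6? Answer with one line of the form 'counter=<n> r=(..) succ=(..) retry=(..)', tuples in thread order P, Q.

state after step 3 := counter=1 r=(2,1) succ=(0,1) retry=(0,0)
step 4 (P CAS): counter=1 r=(2,1) succ=(0,1) retry=(1,0)
step 5 (P LOAD): counter=1 r=(1,1) succ=(0,1) retry=(1,0)
step 6 (P CAS): counter=2 r=(1,1) succ=(1,1) retry=(1,0)

counter=2 r=(1,1) succ=(1,1) retry=(1,0)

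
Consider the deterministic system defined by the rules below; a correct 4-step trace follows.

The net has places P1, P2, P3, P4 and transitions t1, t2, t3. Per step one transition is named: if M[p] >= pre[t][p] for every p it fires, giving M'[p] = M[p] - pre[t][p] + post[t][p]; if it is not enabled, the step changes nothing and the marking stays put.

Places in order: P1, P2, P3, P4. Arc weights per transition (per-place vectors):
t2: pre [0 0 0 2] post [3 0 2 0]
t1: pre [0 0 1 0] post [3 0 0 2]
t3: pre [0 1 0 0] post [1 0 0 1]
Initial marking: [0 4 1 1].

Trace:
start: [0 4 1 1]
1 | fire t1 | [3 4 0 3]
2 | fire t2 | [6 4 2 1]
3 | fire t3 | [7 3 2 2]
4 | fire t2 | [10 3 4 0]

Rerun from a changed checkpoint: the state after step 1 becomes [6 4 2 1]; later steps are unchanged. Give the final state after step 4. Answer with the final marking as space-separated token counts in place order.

state after step 1 := [6 4 2 1]
2 | fire t2 | [6 4 2 1]
3 | fire t3 | [7 3 2 2]
4 | fire t2 | [10 3 4 0]

10 3 4 0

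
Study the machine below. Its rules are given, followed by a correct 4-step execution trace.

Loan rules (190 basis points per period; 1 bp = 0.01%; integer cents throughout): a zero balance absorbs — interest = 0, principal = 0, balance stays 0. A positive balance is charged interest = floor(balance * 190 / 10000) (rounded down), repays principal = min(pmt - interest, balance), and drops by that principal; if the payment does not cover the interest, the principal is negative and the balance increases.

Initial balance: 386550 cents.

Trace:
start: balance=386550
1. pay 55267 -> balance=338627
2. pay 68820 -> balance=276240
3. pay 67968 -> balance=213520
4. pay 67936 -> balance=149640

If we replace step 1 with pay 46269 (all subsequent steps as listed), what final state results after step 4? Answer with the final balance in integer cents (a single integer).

159161

(re-executing from step 1 with the substitution; state before step 1: balance=386550)
1. pay 46269 -> balance=347625
2. pay 68820 -> balance=285409
3. pay 67968 -> balance=222863
4. pay 67936 -> balance=159161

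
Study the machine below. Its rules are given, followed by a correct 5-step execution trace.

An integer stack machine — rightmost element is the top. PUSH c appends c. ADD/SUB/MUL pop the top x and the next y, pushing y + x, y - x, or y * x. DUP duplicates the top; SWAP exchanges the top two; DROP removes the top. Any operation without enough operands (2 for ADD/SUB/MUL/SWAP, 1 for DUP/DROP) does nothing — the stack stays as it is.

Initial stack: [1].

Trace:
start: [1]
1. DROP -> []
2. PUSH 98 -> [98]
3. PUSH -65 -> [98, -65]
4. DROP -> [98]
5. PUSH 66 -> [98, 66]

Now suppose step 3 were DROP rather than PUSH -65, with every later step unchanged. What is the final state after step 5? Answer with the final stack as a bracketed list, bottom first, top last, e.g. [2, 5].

(re-executing from step 3 with the substitution; state before step 3: [98])
3. DROP -> []
4. DROP -> []
5. PUSH 66 -> [66]

[66]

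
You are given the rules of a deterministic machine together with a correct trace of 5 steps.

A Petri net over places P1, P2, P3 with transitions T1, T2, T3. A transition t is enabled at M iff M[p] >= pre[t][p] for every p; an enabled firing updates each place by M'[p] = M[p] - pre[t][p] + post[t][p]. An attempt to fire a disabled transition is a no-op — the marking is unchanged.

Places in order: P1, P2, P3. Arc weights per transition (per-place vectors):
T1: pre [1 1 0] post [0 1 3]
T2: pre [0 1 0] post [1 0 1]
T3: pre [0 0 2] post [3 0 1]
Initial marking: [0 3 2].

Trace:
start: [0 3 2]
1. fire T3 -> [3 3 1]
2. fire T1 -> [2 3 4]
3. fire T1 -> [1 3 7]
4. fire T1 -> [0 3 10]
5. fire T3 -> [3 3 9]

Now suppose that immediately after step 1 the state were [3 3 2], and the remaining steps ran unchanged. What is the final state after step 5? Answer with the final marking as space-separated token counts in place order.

3 3 10

state after step 1 := [3 3 2]
2. fire T1 -> [2 3 5]
3. fire T1 -> [1 3 8]
4. fire T1 -> [0 3 11]
5. fire T3 -> [3 3 10]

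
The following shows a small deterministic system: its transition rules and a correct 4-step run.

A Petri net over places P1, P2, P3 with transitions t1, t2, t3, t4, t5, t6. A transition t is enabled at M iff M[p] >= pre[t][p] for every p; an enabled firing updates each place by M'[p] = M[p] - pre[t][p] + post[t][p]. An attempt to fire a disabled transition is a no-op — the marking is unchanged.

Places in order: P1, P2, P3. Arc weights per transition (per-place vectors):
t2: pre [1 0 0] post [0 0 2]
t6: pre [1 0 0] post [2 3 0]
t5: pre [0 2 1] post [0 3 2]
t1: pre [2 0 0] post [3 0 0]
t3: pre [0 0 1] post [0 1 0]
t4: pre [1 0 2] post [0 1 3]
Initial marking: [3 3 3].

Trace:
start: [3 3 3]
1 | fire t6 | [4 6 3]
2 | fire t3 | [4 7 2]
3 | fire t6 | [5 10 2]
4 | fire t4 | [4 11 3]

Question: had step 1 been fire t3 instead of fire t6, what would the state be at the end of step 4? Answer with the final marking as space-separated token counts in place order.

4 8 1

(re-executing from step 1 with the substitution; state before step 1: [3 3 3])
1 | fire t3 | [3 4 2]
2 | fire t3 | [3 5 1]
3 | fire t6 | [4 8 1]
4 | fire t4 | [4 8 1]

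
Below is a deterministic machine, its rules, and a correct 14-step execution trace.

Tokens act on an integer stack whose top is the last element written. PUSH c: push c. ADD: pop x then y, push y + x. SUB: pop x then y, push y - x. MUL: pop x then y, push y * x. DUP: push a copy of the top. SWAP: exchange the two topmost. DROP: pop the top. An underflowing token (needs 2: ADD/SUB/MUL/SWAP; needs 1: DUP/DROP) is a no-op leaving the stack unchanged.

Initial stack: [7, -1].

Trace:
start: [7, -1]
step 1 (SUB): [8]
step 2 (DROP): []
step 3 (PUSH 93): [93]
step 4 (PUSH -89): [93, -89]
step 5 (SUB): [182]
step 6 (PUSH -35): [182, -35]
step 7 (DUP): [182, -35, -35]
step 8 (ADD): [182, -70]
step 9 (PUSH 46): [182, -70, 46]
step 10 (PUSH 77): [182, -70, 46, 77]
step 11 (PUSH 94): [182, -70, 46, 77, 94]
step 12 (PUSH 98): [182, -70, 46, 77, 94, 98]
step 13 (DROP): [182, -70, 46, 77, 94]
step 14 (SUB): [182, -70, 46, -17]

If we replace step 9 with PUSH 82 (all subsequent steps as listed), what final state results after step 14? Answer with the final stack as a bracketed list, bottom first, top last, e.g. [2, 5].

[182, -70, 82, -17]

(re-executing from step 9 with the substitution; state before step 9: [182, -70])
step 9 (PUSH 82): [182, -70, 82]
step 10 (PUSH 77): [182, -70, 82, 77]
step 11 (PUSH 94): [182, -70, 82, 77, 94]
step 12 (PUSH 98): [182, -70, 82, 77, 94, 98]
step 13 (DROP): [182, -70, 82, 77, 94]
step 14 (SUB): [182, -70, 82, -17]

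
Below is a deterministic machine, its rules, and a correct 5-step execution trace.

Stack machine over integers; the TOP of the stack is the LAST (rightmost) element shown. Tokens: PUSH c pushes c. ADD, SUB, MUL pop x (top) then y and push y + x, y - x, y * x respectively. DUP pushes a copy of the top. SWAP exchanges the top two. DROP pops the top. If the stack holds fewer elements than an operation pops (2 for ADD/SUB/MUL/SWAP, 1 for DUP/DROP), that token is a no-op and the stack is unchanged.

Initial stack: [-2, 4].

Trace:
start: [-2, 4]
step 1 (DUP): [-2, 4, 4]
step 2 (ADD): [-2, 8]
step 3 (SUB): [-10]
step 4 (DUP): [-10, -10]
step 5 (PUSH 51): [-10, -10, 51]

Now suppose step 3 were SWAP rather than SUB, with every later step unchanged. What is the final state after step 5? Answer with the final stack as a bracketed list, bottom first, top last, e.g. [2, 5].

[8, -2, -2, 51]

(re-executing from step 3 with the substitution; state before step 3: [-2, 8])
step 3 (SWAP): [8, -2]
step 4 (DUP): [8, -2, -2]
step 5 (PUSH 51): [8, -2, -2, 51]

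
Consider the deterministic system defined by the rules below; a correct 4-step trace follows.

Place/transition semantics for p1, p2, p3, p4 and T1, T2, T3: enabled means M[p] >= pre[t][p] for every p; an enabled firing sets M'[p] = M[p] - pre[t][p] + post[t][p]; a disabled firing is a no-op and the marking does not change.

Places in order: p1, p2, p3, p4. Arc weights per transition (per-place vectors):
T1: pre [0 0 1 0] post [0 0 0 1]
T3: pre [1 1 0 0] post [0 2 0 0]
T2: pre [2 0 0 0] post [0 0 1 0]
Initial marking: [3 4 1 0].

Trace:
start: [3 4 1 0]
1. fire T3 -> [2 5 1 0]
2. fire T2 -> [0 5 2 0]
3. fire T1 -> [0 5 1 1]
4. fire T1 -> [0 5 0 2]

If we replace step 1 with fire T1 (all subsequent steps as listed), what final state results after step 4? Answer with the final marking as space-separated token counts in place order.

(re-executing from step 1 with the substitution; state before step 1: [3 4 1 0])
1. fire T1 -> [3 4 0 1]
2. fire T2 -> [1 4 1 1]
3. fire T1 -> [1 4 0 2]
4. fire T1 -> [1 4 0 2]

1 4 0 2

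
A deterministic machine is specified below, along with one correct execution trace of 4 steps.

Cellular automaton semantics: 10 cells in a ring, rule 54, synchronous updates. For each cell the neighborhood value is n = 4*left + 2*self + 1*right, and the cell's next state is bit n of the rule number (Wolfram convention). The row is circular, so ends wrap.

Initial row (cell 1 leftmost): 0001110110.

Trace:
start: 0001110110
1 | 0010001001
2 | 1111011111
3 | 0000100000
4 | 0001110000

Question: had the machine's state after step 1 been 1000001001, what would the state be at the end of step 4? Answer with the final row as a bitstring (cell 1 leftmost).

0001110010

state after step 1 := 1000001001
2 | 0100011110
3 | 1110100001
4 | 0001110010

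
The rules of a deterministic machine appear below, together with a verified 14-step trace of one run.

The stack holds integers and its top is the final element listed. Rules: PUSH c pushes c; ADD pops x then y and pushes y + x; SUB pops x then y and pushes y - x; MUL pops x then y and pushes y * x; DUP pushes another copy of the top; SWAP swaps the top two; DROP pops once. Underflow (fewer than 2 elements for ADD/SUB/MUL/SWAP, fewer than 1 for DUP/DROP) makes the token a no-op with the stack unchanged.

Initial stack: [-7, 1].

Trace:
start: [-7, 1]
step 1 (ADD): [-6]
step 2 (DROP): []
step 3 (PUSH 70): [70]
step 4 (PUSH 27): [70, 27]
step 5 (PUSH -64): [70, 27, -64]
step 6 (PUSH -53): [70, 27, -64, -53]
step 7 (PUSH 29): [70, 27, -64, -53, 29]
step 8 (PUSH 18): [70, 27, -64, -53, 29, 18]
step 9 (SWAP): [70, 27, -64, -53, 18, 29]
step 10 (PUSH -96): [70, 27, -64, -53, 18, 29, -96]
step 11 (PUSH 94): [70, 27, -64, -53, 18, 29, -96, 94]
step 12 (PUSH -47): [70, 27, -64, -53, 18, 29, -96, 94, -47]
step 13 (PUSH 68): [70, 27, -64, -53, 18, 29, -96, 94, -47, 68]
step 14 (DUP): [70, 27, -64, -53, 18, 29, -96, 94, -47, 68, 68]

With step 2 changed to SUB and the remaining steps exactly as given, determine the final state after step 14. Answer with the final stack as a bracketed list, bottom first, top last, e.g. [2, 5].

(re-executing from step 2 with the substitution; state before step 2: [-6])
step 2 (SUB): [-6]
step 3 (PUSH 70): [-6, 70]
step 4 (PUSH 27): [-6, 70, 27]
step 5 (PUSH -64): [-6, 70, 27, -64]
step 6 (PUSH -53): [-6, 70, 27, -64, -53]
step 7 (PUSH 29): [-6, 70, 27, -64, -53, 29]
step 8 (PUSH 18): [-6, 70, 27, -64, -53, 29, 18]
step 9 (SWAP): [-6, 70, 27, -64, -53, 18, 29]
step 10 (PUSH -96): [-6, 70, 27, -64, -53, 18, 29, -96]
step 11 (PUSH 94): [-6, 70, 27, -64, -53, 18, 29, -96, 94]
step 12 (PUSH -47): [-6, 70, 27, -64, -53, 18, 29, -96, 94, -47]
step 13 (PUSH 68): [-6, 70, 27, -64, -53, 18, 29, -96, 94, -47, 68]
step 14 (DUP): [-6, 70, 27, -64, -53, 18, 29, -96, 94, -47, 68, 68]

[-6, 70, 27, -64, -53, 18, 29, -96, 94, -47, 68, 68]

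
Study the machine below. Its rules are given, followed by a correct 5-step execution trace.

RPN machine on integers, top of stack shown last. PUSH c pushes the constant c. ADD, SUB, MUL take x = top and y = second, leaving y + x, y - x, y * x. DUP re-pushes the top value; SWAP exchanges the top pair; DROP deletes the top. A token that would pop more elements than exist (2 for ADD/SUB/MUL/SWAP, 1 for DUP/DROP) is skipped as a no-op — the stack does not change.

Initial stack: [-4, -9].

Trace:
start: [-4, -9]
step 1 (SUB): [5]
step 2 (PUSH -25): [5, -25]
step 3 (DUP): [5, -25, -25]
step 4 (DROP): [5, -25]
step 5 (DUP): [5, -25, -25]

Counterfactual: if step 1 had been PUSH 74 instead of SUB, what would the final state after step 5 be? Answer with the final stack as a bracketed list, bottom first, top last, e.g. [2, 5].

(re-executing from step 1 with the substitution; state before step 1: [-4, -9])
step 1 (PUSH 74): [-4, -9, 74]
step 2 (PUSH -25): [-4, -9, 74, -25]
step 3 (DUP): [-4, -9, 74, -25, -25]
step 4 (DROP): [-4, -9, 74, -25]
step 5 (DUP): [-4, -9, 74, -25, -25]

[-4, -9, 74, -25, -25]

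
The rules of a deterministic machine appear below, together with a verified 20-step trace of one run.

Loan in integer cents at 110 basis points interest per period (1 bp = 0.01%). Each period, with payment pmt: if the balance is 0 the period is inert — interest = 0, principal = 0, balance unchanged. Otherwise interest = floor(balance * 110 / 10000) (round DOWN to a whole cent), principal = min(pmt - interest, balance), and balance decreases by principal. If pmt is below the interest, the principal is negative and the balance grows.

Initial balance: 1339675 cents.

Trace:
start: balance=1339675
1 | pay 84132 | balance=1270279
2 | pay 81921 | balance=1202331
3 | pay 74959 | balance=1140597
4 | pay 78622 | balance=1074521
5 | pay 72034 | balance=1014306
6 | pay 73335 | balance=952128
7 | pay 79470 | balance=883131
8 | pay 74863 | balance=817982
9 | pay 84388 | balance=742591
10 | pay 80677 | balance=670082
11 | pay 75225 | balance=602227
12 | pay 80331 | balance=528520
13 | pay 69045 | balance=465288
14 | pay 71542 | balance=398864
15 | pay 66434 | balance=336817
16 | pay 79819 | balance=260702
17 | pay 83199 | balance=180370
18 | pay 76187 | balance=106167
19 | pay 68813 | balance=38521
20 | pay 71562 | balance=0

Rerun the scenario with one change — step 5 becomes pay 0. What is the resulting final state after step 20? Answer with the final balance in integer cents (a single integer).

(re-executing from step 5 with the substitution; state before step 5: balance=1074521)
5 | pay 0 | balance=1086340
6 | pay 73335 | balance=1024954
7 | pay 79470 | balance=956758
8 | pay 74863 | balance=892419
9 | pay 84388 | balance=817847
10 | pay 80677 | balance=746166
11 | pay 75225 | balance=679148
12 | pay 80331 | balance=606287
13 | pay 69045 | balance=543911
14 | pay 71542 | balance=478352
15 | pay 66434 | balance=417179
16 | pay 79819 | balance=341948
17 | pay 83199 | balance=262510
18 | pay 76187 | balance=189210
19 | pay 68813 | balance=122478
20 | pay 71562 | balance=52263

52263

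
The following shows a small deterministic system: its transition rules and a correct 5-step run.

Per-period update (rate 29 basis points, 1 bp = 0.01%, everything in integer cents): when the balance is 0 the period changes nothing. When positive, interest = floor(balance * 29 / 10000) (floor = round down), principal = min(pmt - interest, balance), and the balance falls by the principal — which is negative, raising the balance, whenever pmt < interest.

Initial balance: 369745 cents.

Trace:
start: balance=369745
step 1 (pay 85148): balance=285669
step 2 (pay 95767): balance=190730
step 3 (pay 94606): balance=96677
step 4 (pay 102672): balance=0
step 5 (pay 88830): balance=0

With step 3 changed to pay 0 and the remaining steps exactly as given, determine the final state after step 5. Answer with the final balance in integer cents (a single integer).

593

(re-executing from step 3 with the substitution; state before step 3: balance=190730)
step 3 (pay 0): balance=191283
step 4 (pay 102672): balance=89165
step 5 (pay 88830): balance=593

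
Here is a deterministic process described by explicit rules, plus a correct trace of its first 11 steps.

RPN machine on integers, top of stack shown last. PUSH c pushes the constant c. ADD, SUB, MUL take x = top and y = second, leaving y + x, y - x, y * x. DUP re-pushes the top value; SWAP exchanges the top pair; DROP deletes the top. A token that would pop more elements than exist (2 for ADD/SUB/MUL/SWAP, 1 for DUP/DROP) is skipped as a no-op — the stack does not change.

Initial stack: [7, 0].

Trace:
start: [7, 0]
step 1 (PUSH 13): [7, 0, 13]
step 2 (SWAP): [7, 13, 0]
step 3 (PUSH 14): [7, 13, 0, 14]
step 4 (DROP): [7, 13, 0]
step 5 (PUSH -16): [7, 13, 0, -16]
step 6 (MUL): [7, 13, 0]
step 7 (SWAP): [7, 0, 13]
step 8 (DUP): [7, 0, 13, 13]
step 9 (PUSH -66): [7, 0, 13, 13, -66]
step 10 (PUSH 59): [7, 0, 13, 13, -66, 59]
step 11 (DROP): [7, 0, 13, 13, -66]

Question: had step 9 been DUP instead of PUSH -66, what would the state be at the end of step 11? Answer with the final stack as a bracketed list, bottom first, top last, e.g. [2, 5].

[7, 0, 13, 13, 13]

(re-executing from step 9 with the substitution; state before step 9: [7, 0, 13, 13])
step 9 (DUP): [7, 0, 13, 13, 13]
step 10 (PUSH 59): [7, 0, 13, 13, 13, 59]
step 11 (DROP): [7, 0, 13, 13, 13]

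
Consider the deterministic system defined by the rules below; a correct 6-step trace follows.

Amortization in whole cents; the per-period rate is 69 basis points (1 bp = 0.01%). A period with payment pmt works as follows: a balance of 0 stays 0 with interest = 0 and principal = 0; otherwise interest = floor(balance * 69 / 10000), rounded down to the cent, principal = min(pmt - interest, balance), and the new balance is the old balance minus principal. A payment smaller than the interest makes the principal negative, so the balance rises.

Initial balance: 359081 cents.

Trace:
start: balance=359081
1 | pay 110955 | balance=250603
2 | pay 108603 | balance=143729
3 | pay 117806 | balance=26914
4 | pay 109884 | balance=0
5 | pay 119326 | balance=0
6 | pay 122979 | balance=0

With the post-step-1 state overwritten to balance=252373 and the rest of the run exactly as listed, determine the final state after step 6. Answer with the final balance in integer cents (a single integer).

state after step 1 := balance=252373
2 | pay 108603 | balance=145511
3 | pay 117806 | balance=28709
4 | pay 109884 | balance=0
5 | pay 119326 | balance=0
6 | pay 122979 | balance=0

0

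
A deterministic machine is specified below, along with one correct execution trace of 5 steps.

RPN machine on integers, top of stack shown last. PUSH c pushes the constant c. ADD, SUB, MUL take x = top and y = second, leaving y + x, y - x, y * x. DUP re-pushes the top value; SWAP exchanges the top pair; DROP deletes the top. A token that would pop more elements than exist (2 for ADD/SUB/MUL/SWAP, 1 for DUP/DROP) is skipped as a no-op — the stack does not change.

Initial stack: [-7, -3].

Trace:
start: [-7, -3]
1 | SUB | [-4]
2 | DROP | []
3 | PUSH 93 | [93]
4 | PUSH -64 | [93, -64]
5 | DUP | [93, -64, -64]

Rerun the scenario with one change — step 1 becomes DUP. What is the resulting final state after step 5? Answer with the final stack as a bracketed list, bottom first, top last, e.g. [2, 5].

[-7, -3, 93, -64, -64]

(re-executing from step 1 with the substitution; state before step 1: [-7, -3])
1 | DUP | [-7, -3, -3]
2 | DROP | [-7, -3]
3 | PUSH 93 | [-7, -3, 93]
4 | PUSH -64 | [-7, -3, 93, -64]
5 | DUP | [-7, -3, 93, -64, -64]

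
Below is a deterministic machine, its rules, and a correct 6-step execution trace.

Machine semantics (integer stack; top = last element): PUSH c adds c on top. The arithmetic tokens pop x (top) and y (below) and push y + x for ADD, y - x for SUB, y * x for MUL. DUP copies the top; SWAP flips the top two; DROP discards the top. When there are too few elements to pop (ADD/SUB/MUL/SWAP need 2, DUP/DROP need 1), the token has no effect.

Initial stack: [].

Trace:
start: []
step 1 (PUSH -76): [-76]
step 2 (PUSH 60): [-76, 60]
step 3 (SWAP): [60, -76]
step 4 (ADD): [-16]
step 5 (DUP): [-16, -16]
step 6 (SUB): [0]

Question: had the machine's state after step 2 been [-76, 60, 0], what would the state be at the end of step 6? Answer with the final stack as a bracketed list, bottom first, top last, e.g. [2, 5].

state after step 2 := [-76, 60, 0]
step 3 (SWAP): [-76, 0, 60]
step 4 (ADD): [-76, 60]
step 5 (DUP): [-76, 60, 60]
step 6 (SUB): [-76, 0]

[-76, 0]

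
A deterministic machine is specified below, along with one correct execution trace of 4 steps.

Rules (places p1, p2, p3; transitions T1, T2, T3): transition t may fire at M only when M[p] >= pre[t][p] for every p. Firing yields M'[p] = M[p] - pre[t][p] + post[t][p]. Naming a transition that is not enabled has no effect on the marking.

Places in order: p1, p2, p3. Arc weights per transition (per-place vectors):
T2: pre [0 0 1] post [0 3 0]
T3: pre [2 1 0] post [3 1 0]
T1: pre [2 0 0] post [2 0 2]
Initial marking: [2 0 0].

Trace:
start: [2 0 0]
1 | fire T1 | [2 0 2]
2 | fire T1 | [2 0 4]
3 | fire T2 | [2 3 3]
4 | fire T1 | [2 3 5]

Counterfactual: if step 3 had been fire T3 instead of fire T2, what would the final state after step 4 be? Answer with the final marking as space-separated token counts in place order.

(re-executing from step 3 with the substitution; state before step 3: [2 0 4])
3 | fire T3 | [2 0 4]
4 | fire T1 | [2 0 6]

2 0 6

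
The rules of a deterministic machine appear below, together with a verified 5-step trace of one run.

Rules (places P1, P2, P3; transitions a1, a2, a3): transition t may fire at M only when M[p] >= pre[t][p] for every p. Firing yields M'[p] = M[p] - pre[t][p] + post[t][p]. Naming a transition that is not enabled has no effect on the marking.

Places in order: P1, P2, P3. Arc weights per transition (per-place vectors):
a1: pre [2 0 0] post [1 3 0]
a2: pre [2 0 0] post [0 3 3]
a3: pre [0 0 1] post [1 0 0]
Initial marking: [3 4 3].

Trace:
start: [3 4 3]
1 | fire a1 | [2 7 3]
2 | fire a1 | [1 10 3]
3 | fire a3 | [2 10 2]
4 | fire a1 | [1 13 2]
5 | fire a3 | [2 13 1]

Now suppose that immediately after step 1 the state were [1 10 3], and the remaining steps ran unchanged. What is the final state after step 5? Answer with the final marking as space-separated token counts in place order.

2 13 1

state after step 1 := [1 10 3]
2 | fire a1 | [1 10 3]
3 | fire a3 | [2 10 2]
4 | fire a1 | [1 13 2]
5 | fire a3 | [2 13 1]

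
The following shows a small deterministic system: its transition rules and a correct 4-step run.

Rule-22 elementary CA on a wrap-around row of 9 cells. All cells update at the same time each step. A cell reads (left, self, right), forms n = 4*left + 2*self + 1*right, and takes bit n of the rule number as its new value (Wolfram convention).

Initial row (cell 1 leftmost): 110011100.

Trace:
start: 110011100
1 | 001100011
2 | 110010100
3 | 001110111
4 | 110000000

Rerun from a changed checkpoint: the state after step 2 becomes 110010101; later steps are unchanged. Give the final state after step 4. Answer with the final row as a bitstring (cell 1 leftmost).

state after step 2 := 110010101
3 | 001110100
4 | 010000110

010000110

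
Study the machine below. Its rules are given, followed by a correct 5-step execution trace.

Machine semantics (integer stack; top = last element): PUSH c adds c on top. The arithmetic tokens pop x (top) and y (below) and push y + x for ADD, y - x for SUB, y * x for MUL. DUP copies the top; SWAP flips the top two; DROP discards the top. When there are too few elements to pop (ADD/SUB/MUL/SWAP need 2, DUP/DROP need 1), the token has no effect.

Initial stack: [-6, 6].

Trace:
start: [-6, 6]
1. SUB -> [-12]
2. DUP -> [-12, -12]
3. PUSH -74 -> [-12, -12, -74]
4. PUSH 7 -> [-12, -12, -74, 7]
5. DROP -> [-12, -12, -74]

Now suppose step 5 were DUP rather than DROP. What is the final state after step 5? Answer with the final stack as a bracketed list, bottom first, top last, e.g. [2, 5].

[-12, -12, -74, 7, 7]

(re-executing from step 5 with the substitution; state before step 5: [-12, -12, -74, 7])
5. DUP -> [-12, -12, -74, 7, 7]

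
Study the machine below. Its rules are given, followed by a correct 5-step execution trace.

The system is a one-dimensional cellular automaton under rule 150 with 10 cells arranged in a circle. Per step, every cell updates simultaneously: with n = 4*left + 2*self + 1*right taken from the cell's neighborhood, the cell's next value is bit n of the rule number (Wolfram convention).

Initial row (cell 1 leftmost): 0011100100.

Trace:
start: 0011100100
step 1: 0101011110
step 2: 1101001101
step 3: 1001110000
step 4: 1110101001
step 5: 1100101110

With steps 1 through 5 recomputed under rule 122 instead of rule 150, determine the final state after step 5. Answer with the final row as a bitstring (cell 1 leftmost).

1111110011

(re-executing steps 1..5 under rule 122; state before step 1: 0011100100)
step 1: 0110111010
step 2: 1111101101
step 3: 0000111111
step 4: 1001100001
step 5: 1111110011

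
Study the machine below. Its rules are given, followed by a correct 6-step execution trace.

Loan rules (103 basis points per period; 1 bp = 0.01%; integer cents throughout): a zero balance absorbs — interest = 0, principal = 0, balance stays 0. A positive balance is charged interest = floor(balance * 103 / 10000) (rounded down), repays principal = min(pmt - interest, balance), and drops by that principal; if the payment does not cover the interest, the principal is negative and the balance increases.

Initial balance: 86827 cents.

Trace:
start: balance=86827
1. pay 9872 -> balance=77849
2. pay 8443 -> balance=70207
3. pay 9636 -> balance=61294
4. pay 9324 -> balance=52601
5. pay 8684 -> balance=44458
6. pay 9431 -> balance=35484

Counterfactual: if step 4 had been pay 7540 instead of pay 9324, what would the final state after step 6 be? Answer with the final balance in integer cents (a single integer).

37306

(re-executing from step 4 with the substitution; state before step 4: balance=61294)
4. pay 7540 -> balance=54385
5. pay 8684 -> balance=46261
6. pay 9431 -> balance=37306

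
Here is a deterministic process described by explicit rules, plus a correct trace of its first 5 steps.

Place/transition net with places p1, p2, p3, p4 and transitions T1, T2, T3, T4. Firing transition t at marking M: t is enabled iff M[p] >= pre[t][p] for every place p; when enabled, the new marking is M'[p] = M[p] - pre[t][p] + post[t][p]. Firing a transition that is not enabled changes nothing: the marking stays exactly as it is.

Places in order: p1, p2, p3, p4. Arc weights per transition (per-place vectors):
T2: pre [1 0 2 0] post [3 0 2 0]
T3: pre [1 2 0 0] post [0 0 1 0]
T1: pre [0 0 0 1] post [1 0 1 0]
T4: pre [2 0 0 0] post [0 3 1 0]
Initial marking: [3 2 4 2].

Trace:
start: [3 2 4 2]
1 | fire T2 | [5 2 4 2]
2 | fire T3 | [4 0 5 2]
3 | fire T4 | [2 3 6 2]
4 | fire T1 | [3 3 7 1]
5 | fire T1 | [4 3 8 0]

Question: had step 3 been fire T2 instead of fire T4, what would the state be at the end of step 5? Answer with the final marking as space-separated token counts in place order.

(re-executing from step 3 with the substitution; state before step 3: [4 0 5 2])
3 | fire T2 | [6 0 5 2]
4 | fire T1 | [7 0 6 1]
5 | fire T1 | [8 0 7 0]

8 0 7 0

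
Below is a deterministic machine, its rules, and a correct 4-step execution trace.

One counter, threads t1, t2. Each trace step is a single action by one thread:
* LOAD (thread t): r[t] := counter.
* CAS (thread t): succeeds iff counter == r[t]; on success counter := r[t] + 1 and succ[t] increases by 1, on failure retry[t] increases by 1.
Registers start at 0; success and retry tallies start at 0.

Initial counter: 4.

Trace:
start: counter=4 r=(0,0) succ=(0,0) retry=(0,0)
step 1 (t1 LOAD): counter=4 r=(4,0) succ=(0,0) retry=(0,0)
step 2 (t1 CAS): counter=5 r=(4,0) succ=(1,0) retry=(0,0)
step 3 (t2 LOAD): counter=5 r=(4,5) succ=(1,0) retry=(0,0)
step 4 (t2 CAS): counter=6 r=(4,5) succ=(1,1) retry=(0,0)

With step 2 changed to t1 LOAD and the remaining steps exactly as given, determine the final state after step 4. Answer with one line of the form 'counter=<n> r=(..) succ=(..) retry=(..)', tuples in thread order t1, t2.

(re-executing from step 2 with the substitution; state before step 2: counter=4 r=(4,0) succ=(0,0) retry=(0,0))
step 2 (t1 LOAD): counter=4 r=(4,0) succ=(0,0) retry=(0,0)
step 3 (t2 LOAD): counter=4 r=(4,4) succ=(0,0) retry=(0,0)
step 4 (t2 CAS): counter=5 r=(4,4) succ=(0,1) retry=(0,0)

counter=5 r=(4,4) succ=(0,1) retry=(0,0)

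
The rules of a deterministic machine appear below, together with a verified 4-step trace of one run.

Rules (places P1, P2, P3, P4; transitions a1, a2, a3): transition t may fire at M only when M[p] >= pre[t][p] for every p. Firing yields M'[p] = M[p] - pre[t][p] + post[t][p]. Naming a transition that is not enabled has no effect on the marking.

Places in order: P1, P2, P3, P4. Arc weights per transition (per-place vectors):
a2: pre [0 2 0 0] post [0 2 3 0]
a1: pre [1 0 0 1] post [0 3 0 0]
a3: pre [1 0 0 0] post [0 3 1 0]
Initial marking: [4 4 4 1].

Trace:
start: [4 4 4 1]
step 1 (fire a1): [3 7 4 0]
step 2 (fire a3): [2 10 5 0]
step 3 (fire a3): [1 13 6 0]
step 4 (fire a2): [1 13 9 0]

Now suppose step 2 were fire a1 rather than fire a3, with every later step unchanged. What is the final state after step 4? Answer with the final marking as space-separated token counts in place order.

2 10 8 0

(re-executing from step 2 with the substitution; state before step 2: [3 7 4 0])
step 2 (fire a1): [3 7 4 0]
step 3 (fire a3): [2 10 5 0]
step 4 (fire a2): [2 10 8 0]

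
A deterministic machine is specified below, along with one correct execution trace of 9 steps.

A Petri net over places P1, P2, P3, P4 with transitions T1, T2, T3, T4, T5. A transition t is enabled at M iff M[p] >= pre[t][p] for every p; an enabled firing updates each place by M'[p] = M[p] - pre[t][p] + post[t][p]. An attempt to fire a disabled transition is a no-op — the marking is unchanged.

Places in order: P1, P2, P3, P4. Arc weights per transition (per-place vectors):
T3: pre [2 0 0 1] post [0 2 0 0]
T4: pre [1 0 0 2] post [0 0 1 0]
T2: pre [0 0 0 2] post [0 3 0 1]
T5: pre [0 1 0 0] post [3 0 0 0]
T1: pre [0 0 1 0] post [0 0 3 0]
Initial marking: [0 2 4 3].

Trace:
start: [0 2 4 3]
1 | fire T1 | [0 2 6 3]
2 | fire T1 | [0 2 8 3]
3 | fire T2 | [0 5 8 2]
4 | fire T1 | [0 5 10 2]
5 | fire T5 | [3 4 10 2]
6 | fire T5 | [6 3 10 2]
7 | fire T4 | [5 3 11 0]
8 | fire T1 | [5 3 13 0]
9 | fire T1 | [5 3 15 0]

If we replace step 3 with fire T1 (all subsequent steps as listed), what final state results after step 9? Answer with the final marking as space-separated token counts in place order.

5 0 17 1

(re-executing from step 3 with the substitution; state before step 3: [0 2 8 3])
3 | fire T1 | [0 2 10 3]
4 | fire T1 | [0 2 12 3]
5 | fire T5 | [3 1 12 3]
6 | fire T5 | [6 0 12 3]
7 | fire T4 | [5 0 13 1]
8 | fire T1 | [5 0 15 1]
9 | fire T1 | [5 0 17 1]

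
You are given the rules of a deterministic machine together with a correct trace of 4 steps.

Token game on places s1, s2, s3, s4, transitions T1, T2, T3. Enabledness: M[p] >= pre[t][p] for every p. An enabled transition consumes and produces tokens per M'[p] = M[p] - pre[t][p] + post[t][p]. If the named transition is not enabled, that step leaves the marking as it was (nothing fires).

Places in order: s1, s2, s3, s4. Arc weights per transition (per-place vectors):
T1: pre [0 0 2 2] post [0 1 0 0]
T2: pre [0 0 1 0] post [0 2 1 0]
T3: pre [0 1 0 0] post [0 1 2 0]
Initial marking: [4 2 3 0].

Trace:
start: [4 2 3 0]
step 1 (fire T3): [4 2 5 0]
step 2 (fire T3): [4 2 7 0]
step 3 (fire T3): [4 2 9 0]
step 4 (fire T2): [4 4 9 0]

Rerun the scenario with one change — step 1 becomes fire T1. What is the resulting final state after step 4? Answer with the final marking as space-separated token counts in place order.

4 4 7 0

(re-executing from step 1 with the substitution; state before step 1: [4 2 3 0])
step 1 (fire T1): [4 2 3 0]
step 2 (fire T3): [4 2 5 0]
step 3 (fire T3): [4 2 7 0]
step 4 (fire T2): [4 4 7 0]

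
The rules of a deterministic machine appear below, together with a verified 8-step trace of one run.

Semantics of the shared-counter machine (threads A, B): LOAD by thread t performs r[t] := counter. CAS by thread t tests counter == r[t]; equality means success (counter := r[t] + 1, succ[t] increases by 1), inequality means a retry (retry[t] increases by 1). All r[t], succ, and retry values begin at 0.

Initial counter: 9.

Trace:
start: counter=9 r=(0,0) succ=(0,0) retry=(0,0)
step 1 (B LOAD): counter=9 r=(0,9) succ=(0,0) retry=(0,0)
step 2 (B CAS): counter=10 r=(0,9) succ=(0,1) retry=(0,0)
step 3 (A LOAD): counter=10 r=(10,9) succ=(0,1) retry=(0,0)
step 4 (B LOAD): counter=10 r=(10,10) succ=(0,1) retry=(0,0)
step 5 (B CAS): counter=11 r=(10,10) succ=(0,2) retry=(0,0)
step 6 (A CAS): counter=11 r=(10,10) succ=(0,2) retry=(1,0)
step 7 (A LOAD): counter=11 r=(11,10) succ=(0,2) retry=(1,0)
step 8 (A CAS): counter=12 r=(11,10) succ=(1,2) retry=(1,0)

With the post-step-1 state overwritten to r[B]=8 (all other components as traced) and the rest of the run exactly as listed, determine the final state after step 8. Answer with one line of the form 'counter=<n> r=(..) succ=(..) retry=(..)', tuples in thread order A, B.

counter=11 r=(10,9) succ=(1,1) retry=(1,1)

state after step 1 := counter=9 r=(0,8) succ=(0,0) retry=(0,0)
step 2 (B CAS): counter=9 r=(0,8) succ=(0,0) retry=(0,1)
step 3 (A LOAD): counter=9 r=(9,8) succ=(0,0) retry=(0,1)
step 4 (B LOAD): counter=9 r=(9,9) succ=(0,0) retry=(0,1)
step 5 (B CAS): counter=10 r=(9,9) succ=(0,1) retry=(0,1)
step 6 (A CAS): counter=10 r=(9,9) succ=(0,1) retry=(1,1)
step 7 (A LOAD): counter=10 r=(10,9) succ=(0,1) retry=(1,1)
step 8 (A CAS): counter=11 r=(10,9) succ=(1,1) retry=(1,1)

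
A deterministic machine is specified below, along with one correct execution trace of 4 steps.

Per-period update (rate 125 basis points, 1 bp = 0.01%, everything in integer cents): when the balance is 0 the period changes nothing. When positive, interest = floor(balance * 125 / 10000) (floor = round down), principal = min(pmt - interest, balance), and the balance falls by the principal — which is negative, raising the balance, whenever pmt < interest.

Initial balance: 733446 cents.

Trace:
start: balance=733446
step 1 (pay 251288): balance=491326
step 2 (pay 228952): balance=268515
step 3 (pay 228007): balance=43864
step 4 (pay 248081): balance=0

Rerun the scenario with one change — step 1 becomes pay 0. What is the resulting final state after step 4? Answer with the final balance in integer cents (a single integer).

57160

(re-executing from step 1 with the substitution; state before step 1: balance=733446)
step 1 (pay 0): balance=742614
step 2 (pay 228952): balance=522944
step 3 (pay 228007): balance=301473
step 4 (pay 248081): balance=57160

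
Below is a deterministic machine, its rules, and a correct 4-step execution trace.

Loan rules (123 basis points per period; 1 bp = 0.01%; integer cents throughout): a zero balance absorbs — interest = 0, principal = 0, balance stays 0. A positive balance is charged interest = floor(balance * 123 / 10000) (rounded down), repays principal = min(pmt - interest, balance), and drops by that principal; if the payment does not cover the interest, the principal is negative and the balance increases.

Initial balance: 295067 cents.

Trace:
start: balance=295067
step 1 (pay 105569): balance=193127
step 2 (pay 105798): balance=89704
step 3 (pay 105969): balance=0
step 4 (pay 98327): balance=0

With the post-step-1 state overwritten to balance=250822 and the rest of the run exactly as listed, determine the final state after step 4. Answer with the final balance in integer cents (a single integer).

0

state after step 1 := balance=250822
step 2 (pay 105798): balance=148109
step 3 (pay 105969): balance=43961
step 4 (pay 98327): balance=0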